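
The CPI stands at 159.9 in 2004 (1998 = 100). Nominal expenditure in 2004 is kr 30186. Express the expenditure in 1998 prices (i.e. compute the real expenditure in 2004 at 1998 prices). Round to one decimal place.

18878.0

Real = Nominal ÷ (Index/100) = 30186 ÷ (159.9/100)
     = 30186 ÷ 1.599 = 18878.0488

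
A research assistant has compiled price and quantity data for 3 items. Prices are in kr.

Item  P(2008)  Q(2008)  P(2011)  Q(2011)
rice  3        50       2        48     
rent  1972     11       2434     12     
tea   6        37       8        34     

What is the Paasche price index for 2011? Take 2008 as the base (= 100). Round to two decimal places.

Paasche price index uses current-period quantities as weights.
ΣP(2011)·Q(2011) = 2×48 + 2434×12 + 8×34 = 96 + 29208 + 272 = 29576
ΣP(2008)·Q(2011) = 3×48 + 1972×12 + 6×34 = 144 + 23664 + 204 = 24012
Index = 29576 / 24012 × 100 = 123.1717

123.17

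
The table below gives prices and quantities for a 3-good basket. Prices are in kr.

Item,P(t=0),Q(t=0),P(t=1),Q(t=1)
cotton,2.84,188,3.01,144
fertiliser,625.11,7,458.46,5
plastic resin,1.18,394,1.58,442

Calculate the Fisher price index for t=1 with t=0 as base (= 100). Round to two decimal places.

Laspeyres component (base-period weights):
ΣP(t=1)Q(t=0) = 3.01×188 + 458.46×7 + 1.58×394 = 565.88 + 3209.22 + 622.52 = 4397.62
ΣP(t=0)Q(t=0) = 2.84×188 + 625.11×7 + 1.18×394 = 533.92 + 4375.77 + 464.92 = 5374.61
L = 4397.62 / 5374.61 × 100 = 81.8221
Paasche component (current-period weights):
ΣP(t=1)Q(t=1) = 3.01×144 + 458.46×5 + 1.58×442 = 433.44 + 2292.3 + 698.36 = 3424.1
ΣP(t=0)Q(t=1) = 2.84×144 + 625.11×5 + 1.18×442 = 408.96 + 3125.55 + 521.56 = 4056.07
P = 3424.1 / 4056.07 × 100 = 84.4192
Fisher = √(L × P) = √(81.8221 × 84.4192) = 83.1105

83.11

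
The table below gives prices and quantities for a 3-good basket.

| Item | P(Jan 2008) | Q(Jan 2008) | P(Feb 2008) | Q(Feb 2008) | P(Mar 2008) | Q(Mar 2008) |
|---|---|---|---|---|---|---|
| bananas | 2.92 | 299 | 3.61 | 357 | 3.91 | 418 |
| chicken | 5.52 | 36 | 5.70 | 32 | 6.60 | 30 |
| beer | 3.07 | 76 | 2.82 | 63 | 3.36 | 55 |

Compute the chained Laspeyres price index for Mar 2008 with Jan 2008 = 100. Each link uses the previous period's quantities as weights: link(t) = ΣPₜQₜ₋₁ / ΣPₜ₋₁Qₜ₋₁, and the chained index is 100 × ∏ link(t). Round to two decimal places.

Link Jan 2008→Feb 2008:
ΣP(Feb 2008)Q(Jan 2008) = 3.61×299 + 5.70×36 + 2.82×76 = 1079.39 + 205.2 + 214.32 = 1498.91
ΣP(Jan 2008)Q(Jan 2008) = 2.92×299 + 5.52×36 + 3.07×76 = 873.08 + 198.72 + 233.32 = 1305.12
link = 1498.91/1305.12 = 1.148484
Link Feb 2008→Mar 2008:
ΣP(Mar 2008)Q(Feb 2008) = 3.91×357 + 6.60×32 + 3.36×63 = 1395.87 + 211.2 + 211.68 = 1818.75
ΣP(Feb 2008)Q(Feb 2008) = 3.61×357 + 5.70×32 + 2.82×63 = 1288.77 + 182.4 + 177.66 = 1648.83
link = 1818.75/1648.83 = 1.103055
Chained index = 100 × 1.148484 × 1.103055 = 126.6841

126.68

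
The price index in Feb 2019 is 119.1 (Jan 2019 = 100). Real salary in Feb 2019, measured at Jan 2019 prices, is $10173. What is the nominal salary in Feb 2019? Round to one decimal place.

Nominal = Real × (Index/100) = 10173 × (119.1/100)
        = 10173 × 1.191 = 12116.0430

12116.0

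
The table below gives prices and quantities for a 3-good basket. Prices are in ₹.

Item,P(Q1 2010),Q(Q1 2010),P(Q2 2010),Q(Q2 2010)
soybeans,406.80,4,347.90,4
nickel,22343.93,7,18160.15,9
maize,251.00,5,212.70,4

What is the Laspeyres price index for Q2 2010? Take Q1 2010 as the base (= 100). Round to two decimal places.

81.35

Laspeyres price index uses base-period quantities as weights.
ΣP(Q2 2010)·Q(Q1 2010) = 347.90×4 + 18160.15×7 + 212.70×5 = 1391.6 + 127121.05 + 1063.5 = 129576.15
ΣP(Q1 2010)·Q(Q1 2010) = 406.80×4 + 22343.93×7 + 251.00×5 = 1627.2 + 156407.51 + 1255 = 159289.71
Index = 129576.15 / 159289.71 × 100 = 81.3462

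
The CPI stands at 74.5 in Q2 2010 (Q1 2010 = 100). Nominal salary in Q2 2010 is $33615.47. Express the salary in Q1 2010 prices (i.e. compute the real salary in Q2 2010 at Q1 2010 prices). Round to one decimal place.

Real = Nominal ÷ (Index/100) = 33615.47 ÷ (74.5/100)
     = 33615.47 ÷ 0.745 = 45121.4362

45121.4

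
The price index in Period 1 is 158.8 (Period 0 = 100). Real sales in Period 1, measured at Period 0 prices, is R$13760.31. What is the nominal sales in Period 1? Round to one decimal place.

Nominal = Real × (Index/100) = 13760.31 × (158.8/100)
        = 13760.31 × 1.588 = 21851.3723

21851.4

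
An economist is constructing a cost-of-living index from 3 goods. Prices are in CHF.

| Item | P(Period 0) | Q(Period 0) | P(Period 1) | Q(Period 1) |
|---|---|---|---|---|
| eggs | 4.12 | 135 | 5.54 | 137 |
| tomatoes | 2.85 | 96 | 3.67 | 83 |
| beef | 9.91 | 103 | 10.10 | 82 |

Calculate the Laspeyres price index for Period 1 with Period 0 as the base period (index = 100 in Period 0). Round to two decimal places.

Laspeyres price index uses base-period quantities as weights.
ΣP(Period 1)·Q(Period 0) = 5.54×135 + 3.67×96 + 10.10×103 = 747.9 + 352.32 + 1040.3 = 2140.52
ΣP(Period 0)·Q(Period 0) = 4.12×135 + 2.85×96 + 9.91×103 = 556.2 + 273.6 + 1020.73 = 1850.53
Index = 2140.52 / 1850.53 × 100 = 115.6706

115.67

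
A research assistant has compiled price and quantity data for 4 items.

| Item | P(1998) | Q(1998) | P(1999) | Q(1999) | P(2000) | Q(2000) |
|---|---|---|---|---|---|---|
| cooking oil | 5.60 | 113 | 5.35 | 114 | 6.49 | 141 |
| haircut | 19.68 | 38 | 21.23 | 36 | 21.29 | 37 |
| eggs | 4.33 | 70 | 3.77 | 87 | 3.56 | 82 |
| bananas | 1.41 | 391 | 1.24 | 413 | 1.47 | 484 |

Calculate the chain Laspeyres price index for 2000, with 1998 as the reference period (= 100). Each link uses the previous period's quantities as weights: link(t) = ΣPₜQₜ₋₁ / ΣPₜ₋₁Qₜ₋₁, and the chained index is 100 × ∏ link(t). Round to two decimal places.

Link 1998→1999:
ΣP(1999)Q(1998) = 5.35×113 + 21.23×38 + 3.77×70 + 1.24×391 = 604.55 + 806.74 + 263.9 + 484.84 = 2160.03
ΣP(1998)Q(1998) = 5.60×113 + 19.68×38 + 4.33×70 + 1.41×391 = 632.8 + 747.84 + 303.1 + 551.31 = 2235.05
link = 2160.03/2235.05 = 0.966435
Link 1999→2000:
ΣP(2000)Q(1999) = 6.49×114 + 21.29×36 + 3.56×87 + 1.47×413 = 739.86 + 766.44 + 309.72 + 607.11 = 2423.13
ΣP(1999)Q(1999) = 5.35×114 + 21.23×36 + 3.77×87 + 1.24×413 = 609.9 + 764.28 + 327.99 + 512.12 = 2214.29
link = 2423.13/2214.29 = 1.094315
Chained index = 100 × 0.966435 × 1.094315 = 105.7584

105.76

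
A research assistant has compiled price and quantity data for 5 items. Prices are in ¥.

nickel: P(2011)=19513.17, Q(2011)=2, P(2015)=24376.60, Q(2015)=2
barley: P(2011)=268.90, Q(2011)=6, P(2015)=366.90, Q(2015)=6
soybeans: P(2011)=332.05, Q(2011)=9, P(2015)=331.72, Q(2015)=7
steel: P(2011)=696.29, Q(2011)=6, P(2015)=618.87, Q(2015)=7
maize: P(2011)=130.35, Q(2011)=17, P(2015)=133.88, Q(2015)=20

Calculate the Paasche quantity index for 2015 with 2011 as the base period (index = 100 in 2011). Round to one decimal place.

100.6

Paasche quantity index uses current-period prices as weights.
ΣP(2015)·Q(2015) = 24376.60×2 + 366.90×6 + 331.72×7 + 618.87×7 + 133.88×20 = 48753.2 + 2201.4 + 2322.04 + 4332.09 + 2677.6 = 60286.33
ΣP(2015)·Q(2011) = 24376.60×2 + 366.90×6 + 331.72×9 + 618.87×6 + 133.88×17 = 48753.2 + 2201.4 + 2985.48 + 3713.22 + 2275.96 = 59929.26
Index = 60286.33 / 59929.26 × 100 = 100.5958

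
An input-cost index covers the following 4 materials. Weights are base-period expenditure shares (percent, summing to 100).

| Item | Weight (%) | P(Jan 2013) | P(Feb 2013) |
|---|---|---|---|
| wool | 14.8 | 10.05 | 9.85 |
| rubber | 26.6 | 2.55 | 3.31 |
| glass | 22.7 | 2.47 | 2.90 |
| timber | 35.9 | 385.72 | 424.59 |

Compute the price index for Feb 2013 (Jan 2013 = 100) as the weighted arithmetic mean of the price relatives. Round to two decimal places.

115.20

wool: 14.8 × (9.85/10.05) = 14.8 × 0.980100 = 14.5055
rubber: 26.6 × (3.31/2.55) = 26.6 × 1.298039 = 34.5278
glass: 22.7 × (2.90/2.47) = 22.7 × 1.174089 = 26.6518
timber: 35.9 × (424.59/385.72) = 35.9 × 1.100773 = 39.5177
Index = Σ wᵢ·(p₁ᵢ/p₀ᵢ) = 14.5055 + 34.5278 + 26.6518 + 39.5177 = 115.2029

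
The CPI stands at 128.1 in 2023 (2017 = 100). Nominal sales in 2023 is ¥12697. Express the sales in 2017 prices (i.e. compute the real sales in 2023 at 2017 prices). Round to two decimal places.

9911.79

Real = Nominal ÷ (Index/100) = 12697 ÷ (128.1/100)
     = 12697 ÷ 1.281 = 9911.7877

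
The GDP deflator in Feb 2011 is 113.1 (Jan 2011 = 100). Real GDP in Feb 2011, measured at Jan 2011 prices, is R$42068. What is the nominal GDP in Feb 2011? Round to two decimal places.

47578.91

Nominal = Real × (Index/100) = 42068 × (113.1/100)
        = 42068 × 1.131 = 47578.9080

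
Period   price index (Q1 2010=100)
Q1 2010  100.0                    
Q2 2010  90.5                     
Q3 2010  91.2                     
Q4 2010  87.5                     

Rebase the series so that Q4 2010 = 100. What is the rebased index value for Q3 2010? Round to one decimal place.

Rebased(Q3 2010) = 91.2 / 87.5 × 100 = 104.2286

104.2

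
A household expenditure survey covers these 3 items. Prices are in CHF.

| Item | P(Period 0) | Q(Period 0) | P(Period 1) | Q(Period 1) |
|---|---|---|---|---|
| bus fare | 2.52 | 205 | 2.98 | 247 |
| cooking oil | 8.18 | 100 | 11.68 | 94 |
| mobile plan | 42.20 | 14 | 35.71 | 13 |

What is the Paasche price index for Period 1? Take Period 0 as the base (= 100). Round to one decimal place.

Paasche price index uses current-period quantities as weights.
ΣP(Period 1)·Q(Period 1) = 2.98×247 + 11.68×94 + 35.71×13 = 736.06 + 1097.92 + 464.23 = 2298.21
ΣP(Period 0)·Q(Period 1) = 2.52×247 + 8.18×94 + 42.20×13 = 622.44 + 768.92 + 548.6 = 1939.96
Index = 2298.21 / 1939.96 × 100 = 118.4669

118.5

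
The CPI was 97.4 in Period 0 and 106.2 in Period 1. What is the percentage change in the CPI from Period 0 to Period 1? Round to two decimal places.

Change = (106.2 − 97.4) / 97.4 × 100
       = 8.8 / 97.4 × 100 = 9.0349%

9.03%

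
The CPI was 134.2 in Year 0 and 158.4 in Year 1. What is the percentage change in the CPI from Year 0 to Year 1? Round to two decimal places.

Change = (158.4 − 134.2) / 134.2 × 100
       = 24.2 / 134.2 × 100 = 18.0328%

18.03%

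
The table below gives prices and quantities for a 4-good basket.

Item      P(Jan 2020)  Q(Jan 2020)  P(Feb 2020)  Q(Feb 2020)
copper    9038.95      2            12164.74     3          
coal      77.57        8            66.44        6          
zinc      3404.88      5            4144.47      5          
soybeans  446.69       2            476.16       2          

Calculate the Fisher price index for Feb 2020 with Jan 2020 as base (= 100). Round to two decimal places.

127.90

Laspeyres component (base-period weights):
ΣP(Feb 2020)Q(Jan 2020) = 12164.74×2 + 66.44×8 + 4144.47×5 + 476.16×2 = 24329.48 + 531.52 + 20722.35 + 952.32 = 46535.67
ΣP(Jan 2020)Q(Jan 2020) = 9038.95×2 + 77.57×8 + 3404.88×5 + 446.69×2 = 18077.9 + 620.56 + 17024.4 + 893.38 = 36616.24
L = 46535.67 / 36616.24 × 100 = 127.0902
Paasche component (current-period weights):
ΣP(Feb 2020)Q(Feb 2020) = 12164.74×3 + 66.44×6 + 4144.47×5 + 476.16×2 = 36494.22 + 398.64 + 20722.35 + 952.32 = 58567.53
ΣP(Jan 2020)Q(Feb 2020) = 9038.95×3 + 77.57×6 + 3404.88×5 + 446.69×2 = 27116.85 + 465.42 + 17024.4 + 893.38 = 45500.05
P = 58567.53 / 45500.05 × 100 = 128.7197
Fisher = √(L × P) = √(127.0902 × 128.7197) = 127.9024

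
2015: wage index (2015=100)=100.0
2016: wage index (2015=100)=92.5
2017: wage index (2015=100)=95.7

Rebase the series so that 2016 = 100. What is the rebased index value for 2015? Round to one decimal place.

Rebased(2015) = 100.0 / 92.5 × 100 = 108.1081

108.1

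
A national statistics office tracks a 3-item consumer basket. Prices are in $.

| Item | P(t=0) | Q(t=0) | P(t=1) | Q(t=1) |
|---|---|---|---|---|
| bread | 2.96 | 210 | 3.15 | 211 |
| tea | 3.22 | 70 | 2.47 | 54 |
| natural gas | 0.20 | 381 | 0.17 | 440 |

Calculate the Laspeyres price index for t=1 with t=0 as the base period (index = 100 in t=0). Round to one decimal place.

Laspeyres price index uses base-period quantities as weights.
ΣP(t=1)·Q(t=0) = 3.15×210 + 2.47×70 + 0.17×381 = 661.5 + 172.9 + 64.77 = 899.17
ΣP(t=0)·Q(t=0) = 2.96×210 + 3.22×70 + 0.20×381 = 621.6 + 225.4 + 76.2 = 923.2
Index = 899.17 / 923.2 × 100 = 97.3971

97.4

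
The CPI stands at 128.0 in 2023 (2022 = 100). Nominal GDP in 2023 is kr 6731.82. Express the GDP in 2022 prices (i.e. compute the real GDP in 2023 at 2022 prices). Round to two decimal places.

Real = Nominal ÷ (Index/100) = 6731.82 ÷ (128.0/100)
     = 6731.82 ÷ 1.280 = 5259.2344

5259.23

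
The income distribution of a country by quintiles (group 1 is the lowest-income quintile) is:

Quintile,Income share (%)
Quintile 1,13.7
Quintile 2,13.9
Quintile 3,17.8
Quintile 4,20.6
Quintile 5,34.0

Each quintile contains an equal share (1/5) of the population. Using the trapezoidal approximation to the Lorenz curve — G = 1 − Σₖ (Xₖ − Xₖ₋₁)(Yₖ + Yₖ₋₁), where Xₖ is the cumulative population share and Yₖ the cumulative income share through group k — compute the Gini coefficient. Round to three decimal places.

0.189

Cumulative income shares Yₖ: 0.1370, 0.2760, 0.4540, 0.6600, 1.0000
Σ (Xₖ−Xₖ₋₁)(Yₖ+Yₖ₋₁) = (1/5)(0.1370+0.0000) + (1/5)(0.2760+0.1370) + (1/5)(0.4540+0.2760) + (1/5)(0.6600+0.4540) + (1/5)(1.0000+0.6600)
  = 0.0274 + 0.0826 + 0.1460 + 0.2228 + 0.3320 = 0.8108
G = 1 − 0.8108 = 0.1892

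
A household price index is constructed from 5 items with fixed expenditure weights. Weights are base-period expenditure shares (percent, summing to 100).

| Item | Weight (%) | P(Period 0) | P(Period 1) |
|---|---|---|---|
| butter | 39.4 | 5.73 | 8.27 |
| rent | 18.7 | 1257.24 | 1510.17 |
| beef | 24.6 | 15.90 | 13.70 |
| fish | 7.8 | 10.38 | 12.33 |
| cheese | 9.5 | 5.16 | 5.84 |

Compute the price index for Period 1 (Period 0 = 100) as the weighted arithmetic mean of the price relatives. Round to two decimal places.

120.54

butter: 39.4 × (8.27/5.73) = 39.4 × 1.443281 = 56.8653
rent: 18.7 × (1510.17/1257.24) = 18.7 × 1.201179 = 22.4620
beef: 24.6 × (13.70/15.90) = 24.6 × 0.861635 = 21.1962
fish: 7.8 × (12.33/10.38) = 7.8 × 1.187861 = 9.2653
cheese: 9.5 × (5.84/5.16) = 9.5 × 1.131783 = 10.7519
Index = Σ wᵢ·(p₁ᵢ/p₀ᵢ) = 56.8653 + 22.4620 + 21.1962 + 9.2653 + 10.7519 = 120.5408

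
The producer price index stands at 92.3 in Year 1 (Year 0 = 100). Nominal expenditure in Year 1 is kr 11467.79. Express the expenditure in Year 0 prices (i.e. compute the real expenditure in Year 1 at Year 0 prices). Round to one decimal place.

12424.5

Real = Nominal ÷ (Index/100) = 11467.79 ÷ (92.3/100)
     = 11467.79 ÷ 0.923 = 12424.4745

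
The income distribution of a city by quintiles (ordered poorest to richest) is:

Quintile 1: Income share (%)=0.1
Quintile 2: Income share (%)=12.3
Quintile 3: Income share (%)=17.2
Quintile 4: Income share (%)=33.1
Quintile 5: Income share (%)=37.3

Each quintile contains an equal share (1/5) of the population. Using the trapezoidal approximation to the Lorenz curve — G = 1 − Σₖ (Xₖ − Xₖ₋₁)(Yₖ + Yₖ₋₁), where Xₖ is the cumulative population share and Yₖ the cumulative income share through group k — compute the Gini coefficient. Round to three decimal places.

Cumulative income shares Yₖ: 0.0010, 0.1240, 0.2960, 0.6270, 1.0000
Σ (Xₖ−Xₖ₋₁)(Yₖ+Yₖ₋₁) = (1/5)(0.0010+0.0000) + (1/5)(0.1240+0.0010) + (1/5)(0.2960+0.1240) + (1/5)(0.6270+0.2960) + (1/5)(1.0000+0.6270)
  = 0.0002 + 0.0250 + 0.0840 + 0.1846 + 0.3254 = 0.6192
G = 1 − 0.6192 = 0.3808

0.381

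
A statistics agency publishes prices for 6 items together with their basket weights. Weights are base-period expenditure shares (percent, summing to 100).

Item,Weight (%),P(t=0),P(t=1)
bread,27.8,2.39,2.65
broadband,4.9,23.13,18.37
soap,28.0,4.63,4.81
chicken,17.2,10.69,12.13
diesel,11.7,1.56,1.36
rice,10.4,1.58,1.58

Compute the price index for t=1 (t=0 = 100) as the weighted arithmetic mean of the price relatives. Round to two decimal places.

103.92

bread: 27.8 × (2.65/2.39) = 27.8 × 1.108787 = 30.8243
broadband: 4.9 × (18.37/23.13) = 4.9 × 0.794207 = 3.8916
soap: 28.0 × (4.81/4.63) = 28.0 × 1.038877 = 29.0886
chicken: 17.2 × (12.13/10.69) = 17.2 × 1.134705 = 19.5169
diesel: 11.7 × (1.36/1.56) = 11.7 × 0.871795 = 10.2000
rice: 10.4 × (1.58/1.58) = 10.4 × 1.000000 = 10.4000
Index = Σ wᵢ·(p₁ᵢ/p₀ᵢ) = 30.8243 + 3.8916 + 29.0886 + 19.5169 + 10.2000 + 10.4000 = 103.9214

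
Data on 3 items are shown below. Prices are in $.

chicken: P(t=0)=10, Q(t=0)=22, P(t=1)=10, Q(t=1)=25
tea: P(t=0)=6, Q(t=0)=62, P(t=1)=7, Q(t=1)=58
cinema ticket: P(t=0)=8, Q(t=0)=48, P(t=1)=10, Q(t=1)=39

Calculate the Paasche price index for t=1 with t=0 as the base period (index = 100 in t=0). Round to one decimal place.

114.9

Paasche price index uses current-period quantities as weights.
ΣP(t=1)·Q(t=1) = 10×25 + 7×58 + 10×39 = 250 + 406 + 390 = 1046
ΣP(t=0)·Q(t=1) = 10×25 + 6×58 + 8×39 = 250 + 348 + 312 = 910
Index = 1046 / 910 × 100 = 114.9451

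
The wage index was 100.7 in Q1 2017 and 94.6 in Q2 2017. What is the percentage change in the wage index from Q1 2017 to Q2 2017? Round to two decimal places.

Change = (94.6 − 100.7) / 100.7 × 100
       = -6.1 / 100.7 × 100 = -6.0576%

-6.06%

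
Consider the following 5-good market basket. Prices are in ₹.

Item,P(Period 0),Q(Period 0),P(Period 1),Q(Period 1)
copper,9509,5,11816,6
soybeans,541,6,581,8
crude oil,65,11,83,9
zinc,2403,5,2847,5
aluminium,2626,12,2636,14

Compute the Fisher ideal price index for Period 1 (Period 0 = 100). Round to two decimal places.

115.06

Laspeyres component (base-period weights):
ΣP(Period 1)Q(Period 0) = 11816×5 + 581×6 + 83×11 + 2847×5 + 2636×12 = 59080 + 3486 + 913 + 14235 + 31632 = 109346
ΣP(Period 0)Q(Period 0) = 9509×5 + 541×6 + 65×11 + 2403×5 + 2626×12 = 47545 + 3246 + 715 + 12015 + 31512 = 95033
L = 109346 / 95033 × 100 = 115.0611
Paasche component (current-period weights):
ΣP(Period 1)Q(Period 1) = 11816×6 + 581×8 + 83×9 + 2847×5 + 2636×14 = 70896 + 4648 + 747 + 14235 + 36904 = 127430
ΣP(Period 0)Q(Period 1) = 9509×6 + 541×8 + 65×9 + 2403×5 + 2626×14 = 57054 + 4328 + 585 + 12015 + 36764 = 110746
P = 127430 / 110746 × 100 = 115.0651
Fisher = √(L × P) = √(115.0611 × 115.0651) = 115.0631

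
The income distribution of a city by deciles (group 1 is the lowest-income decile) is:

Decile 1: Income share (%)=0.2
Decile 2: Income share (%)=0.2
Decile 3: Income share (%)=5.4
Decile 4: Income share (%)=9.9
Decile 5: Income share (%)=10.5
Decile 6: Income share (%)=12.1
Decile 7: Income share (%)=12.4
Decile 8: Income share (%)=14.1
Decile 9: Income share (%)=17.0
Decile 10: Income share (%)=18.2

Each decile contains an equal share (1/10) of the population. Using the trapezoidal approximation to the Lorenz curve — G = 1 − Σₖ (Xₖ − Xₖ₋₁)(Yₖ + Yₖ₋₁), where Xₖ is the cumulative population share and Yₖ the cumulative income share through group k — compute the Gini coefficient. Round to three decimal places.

0.332

Cumulative income shares Yₖ: 0.0020, 0.0040, 0.0580, 0.1570, 0.2620, 0.3830, 0.5070, 0.6480, 0.8180, 1.0000
Σ (Xₖ−Xₖ₋₁)(Yₖ+Yₖ₋₁) = (1/10)(0.0020+0.0000) + (1/10)(0.0040+0.0020) + (1/10)(0.0580+0.0040) + (1/10)(0.1570+0.0580) + (1/10)(0.2620+0.1570) + (1/10)(0.3830+0.2620) + (1/10)(0.5070+0.3830) + (1/10)(0.6480+0.5070) + (1/10)(0.8180+0.6480) + (1/10)(1.0000+0.8180)
  = 0.0002 + 0.0006 + 0.0062 + 0.0215 + 0.0419 + 0.0645 + 0.0890 + 0.1155 + 0.1466 + 0.1818 = 0.6678
G = 1 − 0.6678 = 0.3322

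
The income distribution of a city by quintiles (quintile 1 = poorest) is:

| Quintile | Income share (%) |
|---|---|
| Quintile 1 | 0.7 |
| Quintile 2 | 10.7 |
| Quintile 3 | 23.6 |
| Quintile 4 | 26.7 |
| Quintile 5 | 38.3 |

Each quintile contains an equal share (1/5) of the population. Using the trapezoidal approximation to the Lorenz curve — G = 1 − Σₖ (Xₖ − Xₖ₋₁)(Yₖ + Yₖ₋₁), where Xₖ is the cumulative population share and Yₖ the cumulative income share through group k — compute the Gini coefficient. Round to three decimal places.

Cumulative income shares Yₖ: 0.0070, 0.1140, 0.3500, 0.6170, 1.0000
Σ (Xₖ−Xₖ₋₁)(Yₖ+Yₖ₋₁) = (1/5)(0.0070+0.0000) + (1/5)(0.1140+0.0070) + (1/5)(0.3500+0.1140) + (1/5)(0.6170+0.3500) + (1/5)(1.0000+0.6170)
  = 0.0014 + 0.0242 + 0.0928 + 0.1934 + 0.3234 = 0.6352
G = 1 − 0.6352 = 0.3648

0.365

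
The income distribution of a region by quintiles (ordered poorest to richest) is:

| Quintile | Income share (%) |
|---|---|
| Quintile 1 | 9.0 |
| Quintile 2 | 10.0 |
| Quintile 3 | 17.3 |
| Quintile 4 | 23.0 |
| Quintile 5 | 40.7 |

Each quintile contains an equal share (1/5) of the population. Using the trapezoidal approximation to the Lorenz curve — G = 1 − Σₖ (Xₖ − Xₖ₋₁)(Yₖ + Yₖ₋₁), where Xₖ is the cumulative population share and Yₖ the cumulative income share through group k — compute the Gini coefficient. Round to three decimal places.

Cumulative income shares Yₖ: 0.0900, 0.1900, 0.3630, 0.5930, 1.0000
Σ (Xₖ−Xₖ₋₁)(Yₖ+Yₖ₋₁) = (1/5)(0.0900+0.0000) + (1/5)(0.1900+0.0900) + (1/5)(0.3630+0.1900) + (1/5)(0.5930+0.3630) + (1/5)(1.0000+0.5930)
  = 0.0180 + 0.0560 + 0.1106 + 0.1912 + 0.3186 = 0.6944
G = 1 − 0.6944 = 0.3056

0.306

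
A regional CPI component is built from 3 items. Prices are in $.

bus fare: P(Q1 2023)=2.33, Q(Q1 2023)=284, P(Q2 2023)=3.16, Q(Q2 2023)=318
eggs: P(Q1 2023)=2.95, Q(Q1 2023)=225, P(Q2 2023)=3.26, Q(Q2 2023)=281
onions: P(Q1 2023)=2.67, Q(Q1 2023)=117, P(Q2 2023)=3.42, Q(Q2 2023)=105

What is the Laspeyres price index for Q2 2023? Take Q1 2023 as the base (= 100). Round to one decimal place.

Laspeyres price index uses base-period quantities as weights.
ΣP(Q2 2023)·Q(Q1 2023) = 3.16×284 + 3.26×225 + 3.42×117 = 897.44 + 733.5 + 400.14 = 2031.08
ΣP(Q1 2023)·Q(Q1 2023) = 2.33×284 + 2.95×225 + 2.67×117 = 661.72 + 663.75 + 312.39 = 1637.86
Index = 2031.08 / 1637.86 × 100 = 124.0082

124.0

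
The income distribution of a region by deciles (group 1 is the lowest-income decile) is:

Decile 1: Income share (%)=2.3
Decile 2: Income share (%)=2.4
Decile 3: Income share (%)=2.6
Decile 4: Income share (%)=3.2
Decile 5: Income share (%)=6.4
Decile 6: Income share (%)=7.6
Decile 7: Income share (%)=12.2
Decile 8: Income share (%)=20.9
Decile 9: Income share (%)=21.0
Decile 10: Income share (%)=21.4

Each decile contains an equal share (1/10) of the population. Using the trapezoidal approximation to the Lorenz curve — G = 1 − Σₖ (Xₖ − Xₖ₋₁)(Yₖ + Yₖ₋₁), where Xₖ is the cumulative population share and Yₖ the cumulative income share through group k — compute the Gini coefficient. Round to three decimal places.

Cumulative income shares Yₖ: 0.0230, 0.0470, 0.0730, 0.1050, 0.1690, 0.2450, 0.3670, 0.5760, 0.7860, 1.0000
Σ (Xₖ−Xₖ₋₁)(Yₖ+Yₖ₋₁) = (1/10)(0.0230+0.0000) + (1/10)(0.0470+0.0230) + (1/10)(0.0730+0.0470) + (1/10)(0.1050+0.0730) + (1/10)(0.1690+0.1050) + (1/10)(0.2450+0.1690) + (1/10)(0.3670+0.2450) + (1/10)(0.5760+0.3670) + (1/10)(0.7860+0.5760) + (1/10)(1.0000+0.7860)
  = 0.0023 + 0.0070 + 0.0120 + 0.0178 + 0.0274 + 0.0414 + 0.0612 + 0.0943 + 0.1362 + 0.1786 = 0.5782
G = 1 − 0.5782 = 0.4218

0.422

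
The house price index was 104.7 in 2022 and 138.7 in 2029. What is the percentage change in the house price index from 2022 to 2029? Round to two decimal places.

32.47%

Change = (138.7 − 104.7) / 104.7 × 100
       = 34.0 / 104.7 × 100 = 32.4737%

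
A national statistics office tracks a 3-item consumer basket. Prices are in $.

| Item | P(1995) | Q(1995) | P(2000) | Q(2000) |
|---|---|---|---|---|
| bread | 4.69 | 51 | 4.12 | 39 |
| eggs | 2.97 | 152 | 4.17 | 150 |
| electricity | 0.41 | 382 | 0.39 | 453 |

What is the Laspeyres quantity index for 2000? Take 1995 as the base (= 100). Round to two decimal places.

96.09

Laspeyres quantity index uses base-period prices as weights.
ΣP(1995)·Q(2000) = 4.69×39 + 2.97×150 + 0.41×453 = 182.91 + 445.5 + 185.73 = 814.14
ΣP(1995)·Q(1995) = 4.69×51 + 2.97×152 + 0.41×382 = 239.19 + 451.44 + 156.62 = 847.25
Index = 814.14 / 847.25 × 100 = 96.0921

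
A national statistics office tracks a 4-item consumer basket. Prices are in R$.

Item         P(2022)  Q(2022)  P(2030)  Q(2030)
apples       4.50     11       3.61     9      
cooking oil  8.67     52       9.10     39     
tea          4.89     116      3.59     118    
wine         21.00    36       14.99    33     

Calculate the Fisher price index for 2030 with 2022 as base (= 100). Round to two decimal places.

Laspeyres component (base-period weights):
ΣP(2030)Q(2022) = 3.61×11 + 9.10×52 + 3.59×116 + 14.99×36 = 39.71 + 473.2 + 416.44 + 539.64 = 1468.99
ΣP(2022)Q(2022) = 4.50×11 + 8.67×52 + 4.89×116 + 21.00×36 = 49.5 + 450.84 + 567.24 + 756 = 1823.58
L = 1468.99 / 1823.58 × 100 = 80.5553
Paasche component (current-period weights):
ΣP(2030)Q(2030) = 3.61×9 + 9.10×39 + 3.59×118 + 14.99×33 = 32.49 + 354.9 + 423.62 + 494.67 = 1305.68
ΣP(2022)Q(2030) = 4.50×9 + 8.67×39 + 4.89×118 + 21.00×33 = 40.5 + 338.13 + 577.02 + 693 = 1648.65
P = 1305.68 / 1648.65 × 100 = 79.1969
Fisher = √(L × P) = √(80.5553 × 79.1969) = 79.8732

79.87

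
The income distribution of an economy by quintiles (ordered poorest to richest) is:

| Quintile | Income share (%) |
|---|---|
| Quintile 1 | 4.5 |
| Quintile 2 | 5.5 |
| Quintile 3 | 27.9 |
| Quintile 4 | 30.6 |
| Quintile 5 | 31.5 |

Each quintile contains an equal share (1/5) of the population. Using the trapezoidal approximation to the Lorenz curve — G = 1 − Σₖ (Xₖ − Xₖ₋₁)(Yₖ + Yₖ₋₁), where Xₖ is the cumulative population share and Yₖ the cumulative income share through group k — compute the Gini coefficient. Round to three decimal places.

Cumulative income shares Yₖ: 0.0450, 0.1000, 0.3790, 0.6850, 1.0000
Σ (Xₖ−Xₖ₋₁)(Yₖ+Yₖ₋₁) = (1/5)(0.0450+0.0000) + (1/5)(0.1000+0.0450) + (1/5)(0.3790+0.1000) + (1/5)(0.6850+0.3790) + (1/5)(1.0000+0.6850)
  = 0.0090 + 0.0290 + 0.0958 + 0.2128 + 0.3370 = 0.6836
G = 1 − 0.6836 = 0.3164

0.316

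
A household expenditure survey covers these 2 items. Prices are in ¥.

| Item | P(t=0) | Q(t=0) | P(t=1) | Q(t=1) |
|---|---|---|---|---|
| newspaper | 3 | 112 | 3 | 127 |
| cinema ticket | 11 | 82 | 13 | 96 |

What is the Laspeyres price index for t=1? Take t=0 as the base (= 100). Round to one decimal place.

113.2

Laspeyres price index uses base-period quantities as weights.
ΣP(t=1)·Q(t=0) = 3×112 + 13×82 = 336 + 1066 = 1402
ΣP(t=0)·Q(t=0) = 3×112 + 11×82 = 336 + 902 = 1238
Index = 1402 / 1238 × 100 = 113.2472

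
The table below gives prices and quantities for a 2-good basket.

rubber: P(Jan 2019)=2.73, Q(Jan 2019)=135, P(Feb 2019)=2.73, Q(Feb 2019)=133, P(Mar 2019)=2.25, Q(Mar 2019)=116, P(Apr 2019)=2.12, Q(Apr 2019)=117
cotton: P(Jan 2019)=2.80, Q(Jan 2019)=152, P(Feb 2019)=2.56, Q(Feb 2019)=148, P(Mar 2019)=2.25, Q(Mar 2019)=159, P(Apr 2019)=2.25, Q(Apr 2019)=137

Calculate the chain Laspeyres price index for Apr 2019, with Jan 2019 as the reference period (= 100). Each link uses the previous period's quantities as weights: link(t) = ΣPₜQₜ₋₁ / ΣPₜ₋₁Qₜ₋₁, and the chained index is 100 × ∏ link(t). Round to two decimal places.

Link Jan 2019→Feb 2019:
ΣP(Feb 2019)Q(Jan 2019) = 2.73×135 + 2.56×152 = 368.55 + 389.12 = 757.67
ΣP(Jan 2019)Q(Jan 2019) = 2.73×135 + 2.80×152 = 368.55 + 425.6 = 794.15
link = 757.67/794.15 = 0.954064
Link Feb 2019→Mar 2019:
ΣP(Mar 2019)Q(Feb 2019) = 2.25×133 + 2.25×148 = 299.25 + 333 = 632.25
ΣP(Feb 2019)Q(Feb 2019) = 2.73×133 + 2.56×148 = 363.09 + 378.88 = 741.97
link = 632.25/741.97 = 0.852123
Link Mar 2019→Apr 2019:
ΣP(Apr 2019)Q(Mar 2019) = 2.12×116 + 2.25×159 = 245.92 + 357.75 = 603.67
ΣP(Mar 2019)Q(Mar 2019) = 2.25×116 + 2.25×159 = 261 + 357.75 = 618.75
link = 603.67/618.75 = 0.975628
Chained index = 100 × 0.954064 × 0.852123 × 0.975628 = 79.3167

79.32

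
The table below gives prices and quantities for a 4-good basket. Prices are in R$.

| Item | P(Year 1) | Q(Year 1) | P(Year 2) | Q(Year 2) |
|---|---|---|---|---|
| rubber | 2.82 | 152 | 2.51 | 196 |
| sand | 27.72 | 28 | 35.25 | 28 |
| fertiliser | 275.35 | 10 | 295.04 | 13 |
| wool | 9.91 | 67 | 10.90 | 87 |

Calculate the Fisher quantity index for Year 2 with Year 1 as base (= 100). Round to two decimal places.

Laspeyres component (base-period weights):
ΣP(Year 1)Q(Year 2) = 2.82×196 + 27.72×28 + 275.35×13 + 9.91×87 = 552.72 + 776.16 + 3579.55 + 862.17 = 5770.6
ΣP(Year 1)Q(Year 1) = 2.82×152 + 27.72×28 + 275.35×10 + 9.91×67 = 428.64 + 776.16 + 2753.5 + 663.97 = 4622.27
L = 5770.6 / 4622.27 × 100 = 124.8434
Paasche component (current-period weights):
ΣP(Year 2)Q(Year 2) = 2.51×196 + 35.25×28 + 295.04×13 + 10.90×87 = 491.96 + 987 + 3835.52 + 948.3 = 6262.78
ΣP(Year 2)Q(Year 1) = 2.51×152 + 35.25×28 + 295.04×10 + 10.90×67 = 381.52 + 987 + 2950.4 + 730.3 = 5049.22
P = 6262.78 / 5049.22 × 100 = 124.0346
Fisher = √(L × P) = √(124.8434 × 124.0346) = 124.4384

124.44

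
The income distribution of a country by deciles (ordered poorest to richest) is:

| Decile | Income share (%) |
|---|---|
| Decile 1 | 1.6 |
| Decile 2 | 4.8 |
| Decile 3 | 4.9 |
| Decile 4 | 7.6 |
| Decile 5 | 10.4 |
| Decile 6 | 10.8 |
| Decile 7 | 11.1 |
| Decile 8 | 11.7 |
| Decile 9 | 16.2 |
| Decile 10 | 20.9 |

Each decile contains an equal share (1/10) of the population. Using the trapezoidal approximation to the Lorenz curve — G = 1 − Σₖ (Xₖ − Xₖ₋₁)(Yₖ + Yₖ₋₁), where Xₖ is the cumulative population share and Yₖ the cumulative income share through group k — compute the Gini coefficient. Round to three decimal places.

Cumulative income shares Yₖ: 0.0160, 0.0640, 0.1130, 0.1890, 0.2930, 0.4010, 0.5120, 0.6290, 0.7910, 1.0000
Σ (Xₖ−Xₖ₋₁)(Yₖ+Yₖ₋₁) = (1/10)(0.0160+0.0000) + (1/10)(0.0640+0.0160) + (1/10)(0.1130+0.0640) + (1/10)(0.1890+0.1130) + (1/10)(0.2930+0.1890) + (1/10)(0.4010+0.2930) + (1/10)(0.5120+0.4010) + (1/10)(0.6290+0.5120) + (1/10)(0.7910+0.6290) + (1/10)(1.0000+0.7910)
  = 0.0016 + 0.0080 + 0.0177 + 0.0302 + 0.0482 + 0.0694 + 0.0913 + 0.1141 + 0.1420 + 0.1791 = 0.7016
G = 1 − 0.7016 = 0.2984

0.298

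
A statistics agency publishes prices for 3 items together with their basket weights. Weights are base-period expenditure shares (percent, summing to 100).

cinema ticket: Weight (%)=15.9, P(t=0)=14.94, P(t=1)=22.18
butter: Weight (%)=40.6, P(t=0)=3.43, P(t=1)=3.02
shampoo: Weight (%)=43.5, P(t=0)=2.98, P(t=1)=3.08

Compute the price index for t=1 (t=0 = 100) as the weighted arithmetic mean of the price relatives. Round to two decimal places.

cinema ticket: 15.9 × (22.18/14.94) = 15.9 × 1.484605 = 23.6052
butter: 40.6 × (3.02/3.43) = 40.6 × 0.880466 = 35.7469
shampoo: 43.5 × (3.08/2.98) = 43.5 × 1.033557 = 44.9597
Index = Σ wᵢ·(p₁ᵢ/p₀ᵢ) = 23.6052 + 35.7469 + 44.9597 = 104.3119

104.31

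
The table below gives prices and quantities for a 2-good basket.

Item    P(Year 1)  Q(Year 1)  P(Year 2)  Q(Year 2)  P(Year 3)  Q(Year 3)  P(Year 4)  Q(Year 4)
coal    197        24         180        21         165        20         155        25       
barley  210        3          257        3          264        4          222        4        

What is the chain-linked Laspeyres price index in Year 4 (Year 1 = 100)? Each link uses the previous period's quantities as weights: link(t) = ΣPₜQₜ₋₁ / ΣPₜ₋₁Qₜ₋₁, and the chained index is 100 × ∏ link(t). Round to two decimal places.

Link Year 1→Year 2:
ΣP(Year 2)Q(Year 1) = 180×24 + 257×3 = 4320 + 771 = 5091
ΣP(Year 1)Q(Year 1) = 197×24 + 210×3 = 4728 + 630 = 5358
link = 5091/5358 = 0.950168
Link Year 2→Year 3:
ΣP(Year 3)Q(Year 2) = 165×21 + 264×3 = 3465 + 792 = 4257
ΣP(Year 2)Q(Year 2) = 180×21 + 257×3 = 3780 + 771 = 4551
link = 4257/4551 = 0.935399
Link Year 3→Year 4:
ΣP(Year 4)Q(Year 3) = 155×20 + 222×4 = 3100 + 888 = 3988
ΣP(Year 3)Q(Year 3) = 165×20 + 264×4 = 3300 + 1056 = 4356
link = 3988/4356 = 0.915519
Chained index = 100 × 0.950168 × 0.935399 × 0.915519 = 81.3700

81.37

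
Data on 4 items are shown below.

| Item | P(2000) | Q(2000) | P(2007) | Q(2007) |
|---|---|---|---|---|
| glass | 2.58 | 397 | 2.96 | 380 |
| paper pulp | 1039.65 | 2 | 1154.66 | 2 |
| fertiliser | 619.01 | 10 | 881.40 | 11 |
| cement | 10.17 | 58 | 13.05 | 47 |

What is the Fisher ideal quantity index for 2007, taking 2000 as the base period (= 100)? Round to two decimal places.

Laspeyres component (base-period weights):
ΣP(2000)Q(2007) = 2.58×380 + 1039.65×2 + 619.01×11 + 10.17×47 = 980.4 + 2079.3 + 6809.11 + 477.99 = 10346.8
ΣP(2000)Q(2000) = 2.58×397 + 1039.65×2 + 619.01×10 + 10.17×58 = 1024.26 + 2079.3 + 6190.1 + 589.86 = 9883.52
L = 10346.8 / 9883.52 × 100 = 104.6874
Paasche component (current-period weights):
ΣP(2007)Q(2007) = 2.96×380 + 1154.66×2 + 881.40×11 + 13.05×47 = 1124.8 + 2309.32 + 9695.4 + 613.35 = 13742.87
ΣP(2007)Q(2000) = 2.96×397 + 1154.66×2 + 881.40×10 + 13.05×58 = 1175.12 + 2309.32 + 8814 + 756.9 = 13055.34
P = 13742.87 / 13055.34 × 100 = 105.2663
Fisher = √(L × P) = √(104.6874 × 105.2663) = 104.9764

104.98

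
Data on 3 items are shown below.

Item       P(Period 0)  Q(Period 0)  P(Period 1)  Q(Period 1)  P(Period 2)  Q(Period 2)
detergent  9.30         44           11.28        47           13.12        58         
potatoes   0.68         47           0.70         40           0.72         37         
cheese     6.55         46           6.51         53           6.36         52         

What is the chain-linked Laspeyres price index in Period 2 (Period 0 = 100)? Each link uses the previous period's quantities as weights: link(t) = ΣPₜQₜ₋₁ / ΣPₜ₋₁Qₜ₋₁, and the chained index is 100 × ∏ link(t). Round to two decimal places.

121.42

Link Period 0→Period 1:
ΣP(Period 1)Q(Period 0) = 11.28×44 + 0.70×47 + 6.51×46 = 496.32 + 32.9 + 299.46 = 828.68
ΣP(Period 0)Q(Period 0) = 9.30×44 + 0.68×47 + 6.55×46 = 409.2 + 31.96 + 301.3 = 742.46
link = 828.68/742.46 = 1.116127
Link Period 1→Period 2:
ΣP(Period 2)Q(Period 1) = 13.12×47 + 0.72×40 + 6.36×53 = 616.64 + 28.8 + 337.08 = 982.52
ΣP(Period 1)Q(Period 1) = 11.28×47 + 0.70×40 + 6.51×53 = 530.16 + 28 + 345.03 = 903.19
link = 982.52/903.19 = 1.087833
Chained index = 100 × 1.116127 × 1.087833 = 121.4160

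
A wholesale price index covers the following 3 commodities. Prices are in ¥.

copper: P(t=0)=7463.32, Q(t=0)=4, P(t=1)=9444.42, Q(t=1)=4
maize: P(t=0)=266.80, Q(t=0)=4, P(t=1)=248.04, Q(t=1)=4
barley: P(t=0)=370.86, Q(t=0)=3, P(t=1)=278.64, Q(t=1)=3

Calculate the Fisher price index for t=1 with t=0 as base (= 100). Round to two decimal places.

Laspeyres component (base-period weights):
ΣP(t=1)Q(t=0) = 9444.42×4 + 248.04×4 + 278.64×3 = 37777.68 + 992.16 + 835.92 = 39605.76
ΣP(t=0)Q(t=0) = 7463.32×4 + 266.80×4 + 370.86×3 = 29853.28 + 1067.2 + 1112.58 = 32033.06
L = 39605.76 / 32033.06 × 100 = 123.6403
Paasche component (current-period weights):
ΣP(t=1)Q(t=1) = 9444.42×4 + 248.04×4 + 278.64×3 = 37777.68 + 992.16 + 835.92 = 39605.76
ΣP(t=0)Q(t=1) = 7463.32×4 + 266.80×4 + 370.86×3 = 29853.28 + 1067.2 + 1112.58 = 32033.06
P = 39605.76 / 32033.06 × 100 = 123.6403
Fisher = √(L × P) = √(123.6403 × 123.6403) = 123.6403

123.64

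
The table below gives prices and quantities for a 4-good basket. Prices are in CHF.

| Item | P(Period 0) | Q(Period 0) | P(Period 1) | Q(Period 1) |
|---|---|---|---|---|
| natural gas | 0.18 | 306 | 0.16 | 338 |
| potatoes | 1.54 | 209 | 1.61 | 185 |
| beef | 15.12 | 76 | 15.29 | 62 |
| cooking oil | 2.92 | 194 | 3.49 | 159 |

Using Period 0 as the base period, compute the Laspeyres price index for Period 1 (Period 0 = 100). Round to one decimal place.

Laspeyres price index uses base-period quantities as weights.
ΣP(Period 1)·Q(Period 0) = 0.16×306 + 1.61×209 + 15.29×76 + 3.49×194 = 48.96 + 336.49 + 1162.04 + 677.06 = 2224.55
ΣP(Period 0)·Q(Period 0) = 0.18×306 + 1.54×209 + 15.12×76 + 2.92×194 = 55.08 + 321.86 + 1149.12 + 566.48 = 2092.54
Index = 2224.55 / 2092.54 × 100 = 106.3086

106.3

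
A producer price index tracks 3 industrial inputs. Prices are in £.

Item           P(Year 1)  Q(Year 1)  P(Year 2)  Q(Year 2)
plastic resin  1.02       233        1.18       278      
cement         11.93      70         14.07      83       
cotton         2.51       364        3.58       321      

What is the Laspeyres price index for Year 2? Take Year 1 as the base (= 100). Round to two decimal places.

129.03

Laspeyres price index uses base-period quantities as weights.
ΣP(Year 2)·Q(Year 1) = 1.18×233 + 14.07×70 + 3.58×364 = 274.94 + 984.9 + 1303.12 = 2562.96
ΣP(Year 1)·Q(Year 1) = 1.02×233 + 11.93×70 + 2.51×364 = 237.66 + 835.1 + 913.64 = 1986.4
Index = 2562.96 / 1986.4 × 100 = 129.0254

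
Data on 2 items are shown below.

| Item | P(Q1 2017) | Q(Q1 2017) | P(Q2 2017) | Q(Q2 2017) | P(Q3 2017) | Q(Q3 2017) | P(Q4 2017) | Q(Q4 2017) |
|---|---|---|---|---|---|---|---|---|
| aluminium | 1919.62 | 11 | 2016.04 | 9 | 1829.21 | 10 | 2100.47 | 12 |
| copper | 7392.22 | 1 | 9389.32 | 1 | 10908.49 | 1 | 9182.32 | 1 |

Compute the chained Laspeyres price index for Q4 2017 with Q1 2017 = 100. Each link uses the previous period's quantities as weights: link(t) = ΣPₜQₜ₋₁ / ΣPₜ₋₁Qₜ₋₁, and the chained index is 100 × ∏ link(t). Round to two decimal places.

113.79

Link Q1 2017→Q2 2017:
ΣP(Q2 2017)Q(Q1 2017) = 2016.04×11 + 9389.32×1 = 22176.44 + 9389.32 = 31565.76
ΣP(Q1 2017)Q(Q1 2017) = 1919.62×11 + 7392.22×1 = 21115.82 + 7392.22 = 28508.04
link = 31565.76/28508.04 = 1.107258
Link Q2 2017→Q3 2017:
ΣP(Q3 2017)Q(Q2 2017) = 1829.21×9 + 10908.49×1 = 16462.89 + 10908.49 = 27371.38
ΣP(Q2 2017)Q(Q2 2017) = 2016.04×9 + 9389.32×1 = 18144.36 + 9389.32 = 27533.68
link = 27371.38/27533.68 = 0.994105
Link Q3 2017→Q4 2017:
ΣP(Q4 2017)Q(Q3 2017) = 2100.47×10 + 9182.32×1 = 21004.7 + 9182.32 = 30187.02
ΣP(Q3 2017)Q(Q3 2017) = 1829.21×10 + 10908.49×1 = 18292.1 + 10908.49 = 29200.59
link = 30187.02/29200.59 = 1.033781
Chained index = 100 × 1.107258 × 0.994105 × 1.033781 = 113.7915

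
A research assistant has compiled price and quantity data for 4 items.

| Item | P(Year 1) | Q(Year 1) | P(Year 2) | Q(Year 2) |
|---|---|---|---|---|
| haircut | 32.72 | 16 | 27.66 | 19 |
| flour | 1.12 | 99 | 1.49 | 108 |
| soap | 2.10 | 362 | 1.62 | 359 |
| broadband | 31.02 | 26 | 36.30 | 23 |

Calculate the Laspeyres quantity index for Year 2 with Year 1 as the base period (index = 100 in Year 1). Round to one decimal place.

Laspeyres quantity index uses base-period prices as weights.
ΣP(Year 1)·Q(Year 2) = 32.72×19 + 1.12×108 + 2.10×359 + 31.02×23 = 621.68 + 120.96 + 753.9 + 713.46 = 2210
ΣP(Year 1)·Q(Year 1) = 32.72×16 + 1.12×99 + 2.10×362 + 31.02×26 = 523.52 + 110.88 + 760.2 + 806.52 = 2201.12
Index = 2210 / 2201.12 × 100 = 100.4034

100.4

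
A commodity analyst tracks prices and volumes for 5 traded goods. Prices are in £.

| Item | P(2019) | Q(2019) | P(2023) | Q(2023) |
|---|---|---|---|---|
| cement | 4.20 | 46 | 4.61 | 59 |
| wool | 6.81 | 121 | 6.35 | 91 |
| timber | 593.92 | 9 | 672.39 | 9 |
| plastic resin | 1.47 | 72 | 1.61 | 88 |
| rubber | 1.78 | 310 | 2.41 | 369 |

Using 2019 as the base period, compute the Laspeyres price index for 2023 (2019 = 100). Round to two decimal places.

Laspeyres price index uses base-period quantities as weights.
ΣP(2023)·Q(2019) = 4.61×46 + 6.35×121 + 672.39×9 + 1.61×72 + 2.41×310 = 212.06 + 768.35 + 6051.51 + 115.92 + 747.1 = 7894.94
ΣP(2019)·Q(2019) = 4.20×46 + 6.81×121 + 593.92×9 + 1.47×72 + 1.78×310 = 193.2 + 824.01 + 5345.28 + 105.84 + 551.8 = 7020.13
Index = 7894.94 / 7020.13 × 100 = 112.4615

112.46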